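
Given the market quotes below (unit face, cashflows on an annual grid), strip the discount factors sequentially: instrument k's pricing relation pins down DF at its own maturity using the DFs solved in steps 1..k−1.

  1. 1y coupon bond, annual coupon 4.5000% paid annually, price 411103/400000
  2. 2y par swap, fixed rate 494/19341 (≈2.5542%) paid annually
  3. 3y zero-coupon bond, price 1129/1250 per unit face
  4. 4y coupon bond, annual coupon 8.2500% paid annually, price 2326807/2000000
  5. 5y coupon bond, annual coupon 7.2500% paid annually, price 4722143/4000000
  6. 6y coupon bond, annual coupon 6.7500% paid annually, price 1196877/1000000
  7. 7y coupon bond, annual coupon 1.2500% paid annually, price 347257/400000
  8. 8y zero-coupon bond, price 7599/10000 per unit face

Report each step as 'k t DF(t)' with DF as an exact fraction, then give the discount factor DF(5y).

1 1 1967/2000
2 2 4753/5000
3 3 1129/1250
4 4 1717/2000
5 5 8509/10000
6 6 8337/10000
7 7 791/1000
8 8 7599/10000
DF(5y) = 8509/10000 ≈ 0.850900

step 1 [1y] bond c/1=9/200: DF=(411103/400000 − 9/200·(0))/(1+9/200) = 1967/2000 ≈ 0.983500
step 2 [2y] swap r/1=494/19341: DF=(1 − 494/19341·(0.983500))/(1+494/19341) = 4753/5000 ≈ 0.950600
step 3 [3y] zero: DF = P = 1129/1250 ≈ 0.903200
step 4 [4y] bond c/1=33/400: DF=(2326807/2000000 − 33/400·(0.983500+0.950600+0.903200))/(1+33/400) = 1717/2000 ≈ 0.858500
step 5 [5y] bond c/1=29/400: DF=(4722143/4000000 − 29/400·(0.983500+0.950600+0.903200+0.858500))/(1+29/400) = 8509/10000 ≈ 0.850900
step 6 [6y] bond c/1=27/400: DF=(1196877/1000000 − 27/400·(0.983500+0.950600+0.903200+0.858500+0.850900))/(1+27/400) = 8337/10000 ≈ 0.833700
step 7 [7y] bond c/1=1/80: DF=(347257/400000 − 1/80·(0.983500+0.950600+0.903200+0.858500+0.850900+0.833700))/(1+1/80) = 791/1000 ≈ 0.791000
step 8 [8y] zero: DF = P = 7599/10000 ≈ 0.759900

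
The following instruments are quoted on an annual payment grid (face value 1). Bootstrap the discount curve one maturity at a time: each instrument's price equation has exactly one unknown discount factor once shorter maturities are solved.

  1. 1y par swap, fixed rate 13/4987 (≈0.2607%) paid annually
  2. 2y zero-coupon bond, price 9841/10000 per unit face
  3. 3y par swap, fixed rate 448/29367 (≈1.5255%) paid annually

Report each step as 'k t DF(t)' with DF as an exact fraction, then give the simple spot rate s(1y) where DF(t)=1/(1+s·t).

1 1 4987/5000
2 2 9841/10000
3 3 597/625
s(1y) = (1/(4987/5000) − 1)/(1) = 13/4987 ≈ 0.2607%

step 1 [1y] swap r/1=13/4987: DF=(1 − 13/4987·(0))/(1+13/4987) = 4987/5000 ≈ 0.997400
step 2 [2y] zero: DF = P = 9841/10000 ≈ 0.984100
step 3 [3y] swap r/1=448/29367: DF=(1 − 448/29367·(0.997400+0.984100))/(1+448/29367) = 597/625 ≈ 0.955200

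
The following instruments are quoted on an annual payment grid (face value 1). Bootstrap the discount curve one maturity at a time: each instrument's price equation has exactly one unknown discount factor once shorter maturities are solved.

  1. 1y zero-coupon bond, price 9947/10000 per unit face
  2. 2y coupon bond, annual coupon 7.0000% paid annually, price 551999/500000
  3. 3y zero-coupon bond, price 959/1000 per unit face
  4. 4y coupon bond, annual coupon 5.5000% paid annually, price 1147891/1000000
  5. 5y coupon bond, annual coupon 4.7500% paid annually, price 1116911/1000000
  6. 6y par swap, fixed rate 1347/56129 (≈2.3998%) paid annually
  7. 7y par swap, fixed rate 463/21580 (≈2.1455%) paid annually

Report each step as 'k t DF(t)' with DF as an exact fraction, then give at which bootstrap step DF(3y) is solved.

1 1 9947/10000
2 2 9667/10000
3 3 959/1000
4 4 4679/5000
5 5 4457/5000
6 6 8653/10000
7 7 8611/10000
DF(3y) is solved at step 3

step 1 [1y] zero: DF = P = 9947/10000 ≈ 0.994700
step 2 [2y] bond c/1=7/100: DF=(551999/500000 − 7/100·(0.994700))/(1+7/100) = 9667/10000 ≈ 0.966700
step 3 [3y] zero: DF = P = 959/1000 ≈ 0.959000
step 4 [4y] bond c/1=11/200: DF=(1147891/1000000 − 11/200·(0.994700+0.966700+0.959000))/(1+11/200) = 4679/5000 ≈ 0.935800
step 5 [5y] bond c/1=19/400: DF=(1116911/1000000 − 19/400·(0.994700+0.966700+0.959000+0.935800))/(1+19/400) = 4457/5000 ≈ 0.891400
step 6 [6y] swap r/1=1347/56129: DF=(1 − 1347/56129·(0.994700+0.966700+0.959000+0.935800+0.891400))/(1+1347/56129) = 8653/10000 ≈ 0.865300
step 7 [7y] swap r/1=463/21580: DF=(1 − 463/21580·(0.994700+0.966700+0.959000+0.935800+0.891400+0.865300))/(1+463/21580) = 8611/10000 ≈ 0.861100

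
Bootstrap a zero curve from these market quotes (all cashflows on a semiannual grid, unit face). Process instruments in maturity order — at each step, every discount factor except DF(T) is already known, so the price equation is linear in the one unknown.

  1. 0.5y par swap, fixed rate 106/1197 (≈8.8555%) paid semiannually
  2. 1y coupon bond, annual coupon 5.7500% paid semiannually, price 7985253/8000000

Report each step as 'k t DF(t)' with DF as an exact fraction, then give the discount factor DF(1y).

step 1 [0.5y] swap r/2=53/1197: DF=(1 − 53/1197·(0))/(1+53/1197) = 1197/1250 ≈ 0.957600
step 2 [1y] bond c/2=23/800: DF=(7985253/8000000 − 23/800·(0.957600))/(1+23/800) = 1887/2000 ≈ 0.943500

1 1/2 1197/1250
2 1 1887/2000
DF(1y) = 1887/2000 ≈ 0.943500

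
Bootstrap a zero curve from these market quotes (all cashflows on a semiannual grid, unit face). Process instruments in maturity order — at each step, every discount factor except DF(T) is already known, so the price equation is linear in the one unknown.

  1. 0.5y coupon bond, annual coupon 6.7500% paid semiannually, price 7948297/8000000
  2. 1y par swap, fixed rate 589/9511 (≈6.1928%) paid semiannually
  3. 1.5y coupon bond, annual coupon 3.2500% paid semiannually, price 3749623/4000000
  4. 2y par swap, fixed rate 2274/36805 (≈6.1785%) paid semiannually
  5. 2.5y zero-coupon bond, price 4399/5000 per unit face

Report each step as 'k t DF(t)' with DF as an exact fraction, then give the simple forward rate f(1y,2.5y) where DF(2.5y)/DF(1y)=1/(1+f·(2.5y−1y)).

step 1 [0.5y] bond c/2=27/800: DF=(7948297/8000000 − 27/800·(0))/(1+27/800) = 9611/10000 ≈ 0.961100
step 2 [1y] swap r/2=589/19022: DF=(1 − 589/19022·(0.961100))/(1+589/19022) = 9411/10000 ≈ 0.941100
step 3 [1.5y] bond c/2=13/800: DF=(3749623/4000000 − 13/800·(0.961100+0.941100))/(1+13/800) = 223/250 ≈ 0.892000
step 4 [2y] swap r/2=1137/36805: DF=(1 − 1137/36805·(0.961100+0.941100+0.892000))/(1+1137/36805) = 8863/10000 ≈ 0.886300
step 5 [2.5y] zero: DF = P = 4399/5000 ≈ 0.879800

1 1/2 9611/10000
2 1 9411/10000
3 3/2 223/250
4 2 8863/10000
5 5/2 4399/5000
f(1y,2.5y) = ((9411/10000)/(4399/5000) − 1)/(3/2) = 613/13197 ≈ 4.6450%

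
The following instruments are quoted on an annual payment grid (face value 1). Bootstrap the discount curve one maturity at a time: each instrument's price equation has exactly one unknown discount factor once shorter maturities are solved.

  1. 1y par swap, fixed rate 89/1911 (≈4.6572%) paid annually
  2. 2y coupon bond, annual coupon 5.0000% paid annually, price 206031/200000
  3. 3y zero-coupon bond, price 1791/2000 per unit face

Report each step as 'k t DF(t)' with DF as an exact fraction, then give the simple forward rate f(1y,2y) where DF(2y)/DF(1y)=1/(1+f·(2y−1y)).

1 1 1911/2000
2 2 2339/2500
3 3 1791/2000
f(1y,2y) = ((1911/2000)/(2339/2500) − 1)/(1) = 199/9356 ≈ 2.1270%

step 1 [1y] swap r/1=89/1911: DF=(1 − 89/1911·(0))/(1+89/1911) = 1911/2000 ≈ 0.955500
step 2 [2y] bond c/1=1/20: DF=(206031/200000 − 1/20·(0.955500))/(1+1/20) = 2339/2500 ≈ 0.935600
step 3 [3y] zero: DF = P = 1791/2000 ≈ 0.895500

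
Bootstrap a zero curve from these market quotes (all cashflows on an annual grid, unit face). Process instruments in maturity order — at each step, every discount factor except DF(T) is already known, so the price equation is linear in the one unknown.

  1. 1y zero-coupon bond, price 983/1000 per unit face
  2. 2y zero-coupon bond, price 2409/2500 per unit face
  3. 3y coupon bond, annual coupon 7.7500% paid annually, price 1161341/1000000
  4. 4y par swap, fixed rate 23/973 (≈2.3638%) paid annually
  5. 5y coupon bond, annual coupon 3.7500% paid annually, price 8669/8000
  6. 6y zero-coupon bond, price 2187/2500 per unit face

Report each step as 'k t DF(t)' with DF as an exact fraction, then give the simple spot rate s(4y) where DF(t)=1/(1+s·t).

step 1 [1y] zero: DF = P = 983/1000 ≈ 0.983000
step 2 [2y] zero: DF = P = 2409/2500 ≈ 0.963600
step 3 [3y] bond c/1=31/400: DF=(1161341/1000000 − 31/400·(0.983000+0.963600))/(1+31/400) = 4689/5000 ≈ 0.937800
step 4 [4y] swap r/1=23/973: DF=(1 − 23/973·(0.983000+0.963600+0.937800))/(1+23/973) = 9103/10000 ≈ 0.910300
step 5 [5y] bond c/1=3/80: DF=(8669/8000 − 3/80·(0.983000+0.963600+0.937800+0.910300))/(1+3/80) = 9073/10000 ≈ 0.907300
step 6 [6y] zero: DF = P = 2187/2500 ≈ 0.874800

1 1 983/1000
2 2 2409/2500
3 3 4689/5000
4 4 9103/10000
5 5 9073/10000
6 6 2187/2500
s(4y) = (1/(9103/10000) − 1)/(4) = 897/36412 ≈ 2.4635%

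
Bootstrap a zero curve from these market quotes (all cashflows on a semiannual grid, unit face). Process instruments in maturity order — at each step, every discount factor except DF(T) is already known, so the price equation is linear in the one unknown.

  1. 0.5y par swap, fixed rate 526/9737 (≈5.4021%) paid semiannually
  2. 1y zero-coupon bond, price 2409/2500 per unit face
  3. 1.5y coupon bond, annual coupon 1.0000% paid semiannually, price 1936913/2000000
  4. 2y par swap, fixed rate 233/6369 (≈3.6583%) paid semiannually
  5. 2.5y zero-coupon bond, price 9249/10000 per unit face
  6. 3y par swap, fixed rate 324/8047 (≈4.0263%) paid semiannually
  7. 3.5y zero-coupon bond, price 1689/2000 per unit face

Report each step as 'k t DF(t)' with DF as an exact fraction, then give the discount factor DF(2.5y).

1 1/2 9737/10000
2 1 2409/2500
3 3/2 477/500
4 2 9301/10000
5 5/2 9249/10000
6 3 4433/5000
7 7/2 1689/2000
DF(2.5y) = 9249/10000 ≈ 0.924900

step 1 [0.5y] swap r/2=263/9737: DF=(1 − 263/9737·(0))/(1+263/9737) = 9737/10000 ≈ 0.973700
step 2 [1y] zero: DF = P = 2409/2500 ≈ 0.963600
step 3 [1.5y] bond c/2=1/200: DF=(1936913/2000000 − 1/200·(0.973700+0.963600))/(1+1/200) = 477/500 ≈ 0.954000
step 4 [2y] swap r/2=233/12738: DF=(1 − 233/12738·(0.973700+0.963600+0.954000))/(1+233/12738) = 9301/10000 ≈ 0.930100
step 5 [2.5y] zero: DF = P = 9249/10000 ≈ 0.924900
step 6 [3y] swap r/2=162/8047: DF=(1 − 162/8047·(0.973700+0.963600+0.954000+0.930100+0.924900))/(1+162/8047) = 4433/5000 ≈ 0.886600
step 7 [3.5y] zero: DF = P = 1689/2000 ≈ 0.844500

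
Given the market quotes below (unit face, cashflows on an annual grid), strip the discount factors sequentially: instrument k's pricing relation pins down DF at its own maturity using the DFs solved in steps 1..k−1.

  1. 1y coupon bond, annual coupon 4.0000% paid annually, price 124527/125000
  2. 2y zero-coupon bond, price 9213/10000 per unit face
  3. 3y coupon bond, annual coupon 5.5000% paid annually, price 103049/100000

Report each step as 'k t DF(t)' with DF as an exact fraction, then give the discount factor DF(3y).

1 1 9579/10000
2 2 9213/10000
3 3 2197/2500
DF(3y) = 2197/2500 ≈ 0.878800

step 1 [1y] bond c/1=1/25: DF=(124527/125000 − 1/25·(0))/(1+1/25) = 9579/10000 ≈ 0.957900
step 2 [2y] zero: DF = P = 9213/10000 ≈ 0.921300
step 3 [3y] bond c/1=11/200: DF=(103049/100000 − 11/200·(0.957900+0.921300))/(1+11/200) = 2197/2500 ≈ 0.878800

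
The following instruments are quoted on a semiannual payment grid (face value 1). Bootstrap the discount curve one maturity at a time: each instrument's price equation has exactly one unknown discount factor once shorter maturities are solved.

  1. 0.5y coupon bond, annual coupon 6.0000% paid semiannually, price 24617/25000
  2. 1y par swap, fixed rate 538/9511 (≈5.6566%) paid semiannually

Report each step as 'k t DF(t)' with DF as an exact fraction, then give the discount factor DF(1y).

1 1/2 239/250
2 1 4731/5000
DF(1y) = 4731/5000 ≈ 0.946200

step 1 [0.5y] bond c/2=3/100: DF=(24617/25000 − 3/100·(0))/(1+3/100) = 239/250 ≈ 0.956000
step 2 [1y] swap r/2=269/9511: DF=(1 − 269/9511·(0.956000))/(1+269/9511) = 4731/5000 ≈ 0.946200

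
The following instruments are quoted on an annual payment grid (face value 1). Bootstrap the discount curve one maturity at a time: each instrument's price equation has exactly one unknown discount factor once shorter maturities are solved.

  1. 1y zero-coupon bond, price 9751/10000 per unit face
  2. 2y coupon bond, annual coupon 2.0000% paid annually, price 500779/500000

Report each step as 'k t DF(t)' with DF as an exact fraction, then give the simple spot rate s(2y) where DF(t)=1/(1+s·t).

step 1 [1y] zero: DF = P = 9751/10000 ≈ 0.975100
step 2 [2y] bond c/1=1/50: DF=(500779/500000 − 1/50·(0.975100))/(1+1/50) = 2407/2500 ≈ 0.962800

1 1 9751/10000
2 2 2407/2500
s(2y) = (1/(2407/2500) − 1)/(2) = 93/4814 ≈ 1.9319%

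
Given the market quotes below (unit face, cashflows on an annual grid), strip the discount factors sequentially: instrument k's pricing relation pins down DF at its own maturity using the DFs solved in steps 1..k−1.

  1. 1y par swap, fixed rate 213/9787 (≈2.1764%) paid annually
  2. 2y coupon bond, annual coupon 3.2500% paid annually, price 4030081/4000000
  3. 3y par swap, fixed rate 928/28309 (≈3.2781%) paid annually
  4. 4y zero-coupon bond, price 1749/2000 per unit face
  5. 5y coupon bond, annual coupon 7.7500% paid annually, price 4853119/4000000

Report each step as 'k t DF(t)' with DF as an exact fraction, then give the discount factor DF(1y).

step 1 [1y] swap r/1=213/9787: DF=(1 − 213/9787·(0))/(1+213/9787) = 9787/10000 ≈ 0.978700
step 2 [2y] bond c/1=13/400: DF=(4030081/4000000 − 13/400·(0.978700))/(1+13/400) = 189/200 ≈ 0.945000
step 3 [3y] swap r/1=928/28309: DF=(1 − 928/28309·(0.978700+0.945000))/(1+928/28309) = 567/625 ≈ 0.907200
step 4 [4y] zero: DF = P = 1749/2000 ≈ 0.874500
step 5 [5y] bond c/1=31/400: DF=(4853119/4000000 − 31/400·(0.978700+0.945000+0.907200+0.874500))/(1+31/400) = 1719/2000 ≈ 0.859500

1 1 9787/10000
2 2 189/200
3 3 567/625
4 4 1749/2000
5 5 1719/2000
DF(1y) = 9787/10000 ≈ 0.978700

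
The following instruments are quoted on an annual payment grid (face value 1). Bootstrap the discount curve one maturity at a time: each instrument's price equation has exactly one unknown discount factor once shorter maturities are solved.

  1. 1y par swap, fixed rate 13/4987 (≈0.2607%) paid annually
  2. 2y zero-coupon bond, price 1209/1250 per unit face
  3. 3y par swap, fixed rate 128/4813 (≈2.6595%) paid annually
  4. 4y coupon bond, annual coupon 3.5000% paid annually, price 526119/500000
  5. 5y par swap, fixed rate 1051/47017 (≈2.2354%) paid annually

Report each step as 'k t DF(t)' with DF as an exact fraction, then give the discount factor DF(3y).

1 1 4987/5000
2 2 1209/1250
3 3 577/625
4 4 919/1000
5 5 8949/10000
DF(3y) = 577/625 ≈ 0.923200

step 1 [1y] swap r/1=13/4987: DF=(1 − 13/4987·(0))/(1+13/4987) = 4987/5000 ≈ 0.997400
step 2 [2y] zero: DF = P = 1209/1250 ≈ 0.967200
step 3 [3y] swap r/1=128/4813: DF=(1 − 128/4813·(0.997400+0.967200))/(1+128/4813) = 577/625 ≈ 0.923200
step 4 [4y] bond c/1=7/200: DF=(526119/500000 − 7/200·(0.997400+0.967200+0.923200))/(1+7/200) = 919/1000 ≈ 0.919000
step 5 [5y] swap r/1=1051/47017: DF=(1 − 1051/47017·(0.997400+0.967200+0.923200+0.919000))/(1+1051/47017) = 8949/10000 ≈ 0.894900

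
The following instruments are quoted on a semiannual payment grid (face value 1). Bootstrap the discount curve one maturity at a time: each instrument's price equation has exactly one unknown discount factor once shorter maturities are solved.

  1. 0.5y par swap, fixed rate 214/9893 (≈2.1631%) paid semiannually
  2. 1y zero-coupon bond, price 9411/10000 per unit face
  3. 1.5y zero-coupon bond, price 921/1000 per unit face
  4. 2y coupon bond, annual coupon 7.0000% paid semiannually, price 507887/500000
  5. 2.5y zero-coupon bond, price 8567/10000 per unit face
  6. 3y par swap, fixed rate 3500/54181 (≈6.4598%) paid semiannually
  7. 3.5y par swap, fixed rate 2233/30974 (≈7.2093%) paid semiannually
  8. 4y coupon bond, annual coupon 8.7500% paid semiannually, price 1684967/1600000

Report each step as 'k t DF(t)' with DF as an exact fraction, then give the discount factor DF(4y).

1 1/2 9893/10000
2 1 9411/10000
3 3/2 921/1000
4 2 177/200
5 5/2 8567/10000
6 3 33/40
7 7/2 7767/10000
8 4 7493/10000
DF(4y) = 7493/10000 ≈ 0.749300

step 1 [0.5y] swap r/2=107/9893: DF=(1 − 107/9893·(0))/(1+107/9893) = 9893/10000 ≈ 0.989300
step 2 [1y] zero: DF = P = 9411/10000 ≈ 0.941100
step 3 [1.5y] zero: DF = P = 921/1000 ≈ 0.921000
step 4 [2y] bond c/2=7/200: DF=(507887/500000 − 7/200·(0.989300+0.941100+0.921000))/(1+7/200) = 177/200 ≈ 0.885000
step 5 [2.5y] zero: DF = P = 8567/10000 ≈ 0.856700
step 6 [3y] swap r/2=1750/54181: DF=(1 − 1750/54181·(0.989300+0.941100+0.921000+0.885000+0.856700))/(1+1750/54181) = 33/40 ≈ 0.825000
step 7 [3.5y] swap r/2=2233/61948: DF=(1 − 2233/61948·(0.989300+0.941100+0.921000+0.885000+0.856700+0.825000))/(1+2233/61948) = 7767/10000 ≈ 0.776700
step 8 [4y] bond c/2=7/160: DF=(1684967/1600000 − 7/160·(0.989300+0.941100+0.921000+0.885000+0.856700+0.825000+0.776700))/(1+7/160) = 7493/10000 ≈ 0.749300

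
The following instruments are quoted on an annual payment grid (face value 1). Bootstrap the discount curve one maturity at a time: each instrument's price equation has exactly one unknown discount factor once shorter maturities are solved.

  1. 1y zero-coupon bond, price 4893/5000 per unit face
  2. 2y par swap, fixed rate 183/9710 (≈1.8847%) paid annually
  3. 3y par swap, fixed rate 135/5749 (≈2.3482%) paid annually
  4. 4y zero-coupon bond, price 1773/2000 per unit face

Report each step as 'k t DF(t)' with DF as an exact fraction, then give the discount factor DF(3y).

1 1 4893/5000
2 2 4817/5000
3 3 373/400
4 4 1773/2000
DF(3y) = 373/400 ≈ 0.932500

step 1 [1y] zero: DF = P = 4893/5000 ≈ 0.978600
step 2 [2y] swap r/1=183/9710: DF=(1 − 183/9710·(0.978600))/(1+183/9710) = 4817/5000 ≈ 0.963400
step 3 [3y] swap r/1=135/5749: DF=(1 − 135/5749·(0.978600+0.963400))/(1+135/5749) = 373/400 ≈ 0.932500
step 4 [4y] zero: DF = P = 1773/2000 ≈ 0.886500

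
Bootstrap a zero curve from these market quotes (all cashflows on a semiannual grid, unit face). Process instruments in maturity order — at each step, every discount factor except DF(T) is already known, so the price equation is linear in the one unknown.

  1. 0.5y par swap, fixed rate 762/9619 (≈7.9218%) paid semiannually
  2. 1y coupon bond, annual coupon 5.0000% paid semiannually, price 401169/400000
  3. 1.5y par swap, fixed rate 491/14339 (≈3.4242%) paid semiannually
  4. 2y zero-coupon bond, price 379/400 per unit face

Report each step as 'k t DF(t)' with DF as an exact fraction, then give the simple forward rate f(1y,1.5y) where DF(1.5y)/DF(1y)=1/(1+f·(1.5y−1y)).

1 1/2 9619/10000
2 1 191/200
3 3/2 9509/10000
4 2 379/400
f(1y,1.5y) = ((191/200)/(9509/10000) − 1)/(1/2) = 82/9509 ≈ 0.8623%

step 1 [0.5y] swap r/2=381/9619: DF=(1 − 381/9619·(0))/(1+381/9619) = 9619/10000 ≈ 0.961900
step 2 [1y] bond c/2=1/40: DF=(401169/400000 − 1/40·(0.961900))/(1+1/40) = 191/200 ≈ 0.955000
step 3 [1.5y] swap r/2=491/28678: DF=(1 − 491/28678·(0.961900+0.955000))/(1+491/28678) = 9509/10000 ≈ 0.950900
step 4 [2y] zero: DF = P = 379/400 ≈ 0.947500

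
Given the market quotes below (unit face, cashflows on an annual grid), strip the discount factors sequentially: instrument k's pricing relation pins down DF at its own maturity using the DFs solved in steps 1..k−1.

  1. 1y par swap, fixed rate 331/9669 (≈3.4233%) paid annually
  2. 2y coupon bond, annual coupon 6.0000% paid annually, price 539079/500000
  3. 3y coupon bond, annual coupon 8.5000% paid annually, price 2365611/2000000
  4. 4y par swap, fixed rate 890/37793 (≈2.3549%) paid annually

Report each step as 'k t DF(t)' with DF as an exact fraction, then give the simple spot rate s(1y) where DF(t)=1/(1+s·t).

step 1 [1y] swap r/1=331/9669: DF=(1 − 331/9669·(0))/(1+331/9669) = 9669/10000 ≈ 0.966900
step 2 [2y] bond c/1=3/50: DF=(539079/500000 − 3/50·(0.966900))/(1+3/50) = 1203/1250 ≈ 0.962400
step 3 [3y] bond c/1=17/200: DF=(2365611/2000000 − 17/200·(0.966900+0.962400))/(1+17/200) = 939/1000 ≈ 0.939000
step 4 [4y] swap r/1=890/37793: DF=(1 − 890/37793·(0.966900+0.962400+0.939000))/(1+890/37793) = 911/1000 ≈ 0.911000

1 1 9669/10000
2 2 1203/1250
3 3 939/1000
4 4 911/1000
s(1y) = (1/(9669/10000) − 1)/(1) = 331/9669 ≈ 3.4233%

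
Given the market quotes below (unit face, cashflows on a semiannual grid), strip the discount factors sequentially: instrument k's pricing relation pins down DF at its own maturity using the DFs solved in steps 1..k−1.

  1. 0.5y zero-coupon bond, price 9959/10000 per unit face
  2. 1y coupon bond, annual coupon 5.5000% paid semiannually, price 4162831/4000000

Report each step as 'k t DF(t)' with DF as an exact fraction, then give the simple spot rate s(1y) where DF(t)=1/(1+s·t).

step 1 [0.5y] zero: DF = P = 9959/10000 ≈ 0.995900
step 2 [1y] bond c/2=11/400: DF=(4162831/4000000 − 11/400·(0.995900))/(1+11/400) = 4931/5000 ≈ 0.986200

1 1/2 9959/10000
2 1 4931/5000
s(1y) = (1/(4931/5000) − 1)/(1) = 69/4931 ≈ 1.3993%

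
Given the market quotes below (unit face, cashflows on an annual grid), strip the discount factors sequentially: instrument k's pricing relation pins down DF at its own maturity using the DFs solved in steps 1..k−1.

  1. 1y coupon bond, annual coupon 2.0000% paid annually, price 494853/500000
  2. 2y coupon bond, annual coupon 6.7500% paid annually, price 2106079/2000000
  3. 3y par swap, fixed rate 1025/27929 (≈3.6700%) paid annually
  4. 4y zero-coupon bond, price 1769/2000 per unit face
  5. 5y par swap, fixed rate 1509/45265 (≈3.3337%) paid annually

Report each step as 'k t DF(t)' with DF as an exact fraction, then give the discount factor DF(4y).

1 1 9703/10000
2 2 9251/10000
3 3 359/400
4 4 1769/2000
5 5 8491/10000
DF(4y) = 1769/2000 ≈ 0.884500

step 1 [1y] bond c/1=1/50: DF=(494853/500000 − 1/50·(0))/(1+1/50) = 9703/10000 ≈ 0.970300
step 2 [2y] bond c/1=27/400: DF=(2106079/2000000 − 27/400·(0.970300))/(1+27/400) = 9251/10000 ≈ 0.925100
step 3 [3y] swap r/1=1025/27929: DF=(1 − 1025/27929·(0.970300+0.925100))/(1+1025/27929) = 359/400 ≈ 0.897500
step 4 [4y] zero: DF = P = 1769/2000 ≈ 0.884500
step 5 [5y] swap r/1=1509/45265: DF=(1 − 1509/45265·(0.970300+0.925100+0.897500+0.884500))/(1+1509/45265) = 8491/10000 ≈ 0.849100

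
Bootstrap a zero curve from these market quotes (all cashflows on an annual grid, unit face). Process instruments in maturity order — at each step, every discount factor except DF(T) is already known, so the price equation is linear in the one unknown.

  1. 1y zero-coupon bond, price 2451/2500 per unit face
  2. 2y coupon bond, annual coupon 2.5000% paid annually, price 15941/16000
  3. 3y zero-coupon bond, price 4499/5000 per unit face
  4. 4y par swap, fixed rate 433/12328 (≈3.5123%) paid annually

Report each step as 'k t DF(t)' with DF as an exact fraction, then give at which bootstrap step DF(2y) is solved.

1 1 2451/2500
2 2 9481/10000
3 3 4499/5000
4 4 8701/10000
DF(2y) is solved at step 2

step 1 [1y] zero: DF = P = 2451/2500 ≈ 0.980400
step 2 [2y] bond c/1=1/40: DF=(15941/16000 − 1/40·(0.980400))/(1+1/40) = 9481/10000 ≈ 0.948100
step 3 [3y] zero: DF = P = 4499/5000 ≈ 0.899800
step 4 [4y] swap r/1=433/12328: DF=(1 − 433/12328·(0.980400+0.948100+0.899800))/(1+433/12328) = 8701/10000 ≈ 0.870100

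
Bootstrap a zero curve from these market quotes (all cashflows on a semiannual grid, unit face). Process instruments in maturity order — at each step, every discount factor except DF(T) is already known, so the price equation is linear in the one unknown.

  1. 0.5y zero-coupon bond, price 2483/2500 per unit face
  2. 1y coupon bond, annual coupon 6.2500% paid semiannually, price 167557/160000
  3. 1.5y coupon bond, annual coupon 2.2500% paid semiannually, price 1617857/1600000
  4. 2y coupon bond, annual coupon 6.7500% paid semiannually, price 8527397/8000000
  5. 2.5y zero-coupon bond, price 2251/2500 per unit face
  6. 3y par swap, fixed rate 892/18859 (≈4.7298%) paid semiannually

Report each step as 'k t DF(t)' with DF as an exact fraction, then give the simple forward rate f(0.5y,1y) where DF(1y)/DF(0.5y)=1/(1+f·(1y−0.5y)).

step 1 [0.5y] zero: DF = P = 2483/2500 ≈ 0.993200
step 2 [1y] bond c/2=1/32: DF=(167557/160000 − 1/32·(0.993200))/(1+1/32) = 4927/5000 ≈ 0.985400
step 3 [1.5y] bond c/2=9/800: DF=(1617857/1600000 − 9/800·(0.993200+0.985400))/(1+9/800) = 9779/10000 ≈ 0.977900
step 4 [2y] bond c/2=27/800: DF=(8527397/8000000 − 27/800·(0.993200+0.985400+0.977900))/(1+27/800) = 4673/5000 ≈ 0.934600
step 5 [2.5y] zero: DF = P = 2251/2500 ≈ 0.900400
step 6 [3y] swap r/2=446/18859: DF=(1 − 446/18859·(0.993200+0.985400+0.977900+0.934600+0.900400))/(1+446/18859) = 4331/5000 ≈ 0.866200

1 1/2 2483/2500
2 1 4927/5000
3 3/2 9779/10000
4 2 4673/5000
5 5/2 2251/2500
6 3 4331/5000
f(0.5y,1y) = ((2483/2500)/(4927/5000) − 1)/(1/2) = 6/379 ≈ 1.5831%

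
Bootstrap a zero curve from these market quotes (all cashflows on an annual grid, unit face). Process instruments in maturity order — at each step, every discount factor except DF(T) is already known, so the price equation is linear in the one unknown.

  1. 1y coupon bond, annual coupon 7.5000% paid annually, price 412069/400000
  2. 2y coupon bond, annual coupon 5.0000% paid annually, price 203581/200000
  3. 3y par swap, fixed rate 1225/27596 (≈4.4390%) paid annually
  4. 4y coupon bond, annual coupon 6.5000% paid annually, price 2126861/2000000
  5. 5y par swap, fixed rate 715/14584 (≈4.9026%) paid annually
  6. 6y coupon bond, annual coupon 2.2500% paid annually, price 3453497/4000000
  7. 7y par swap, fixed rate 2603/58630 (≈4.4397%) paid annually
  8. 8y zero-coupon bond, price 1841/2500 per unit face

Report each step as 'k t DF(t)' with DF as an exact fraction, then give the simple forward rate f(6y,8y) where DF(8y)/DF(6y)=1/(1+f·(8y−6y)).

1 1 9583/10000
2 2 4619/5000
3 3 351/400
4 4 8301/10000
5 5 1571/2000
6 6 7481/10000
7 7 7397/10000
8 8 1841/2500
f(6y,8y) = ((7481/10000)/(1841/2500) − 1)/(2) = 117/14728 ≈ 0.7944%

step 1 [1y] bond c/1=3/40: DF=(412069/400000 − 3/40·(0))/(1+3/40) = 9583/10000 ≈ 0.958300
step 2 [2y] bond c/1=1/20: DF=(203581/200000 − 1/20·(0.958300))/(1+1/20) = 4619/5000 ≈ 0.923800
step 3 [3y] swap r/1=1225/27596: DF=(1 − 1225/27596·(0.958300+0.923800))/(1+1225/27596) = 351/400 ≈ 0.877500
step 4 [4y] bond c/1=13/200: DF=(2126861/2000000 − 13/200·(0.958300+0.923800+0.877500))/(1+13/200) = 8301/10000 ≈ 0.830100
step 5 [5y] swap r/1=715/14584: DF=(1 − 715/14584·(0.958300+0.923800+0.877500+0.830100))/(1+715/14584) = 1571/2000 ≈ 0.785500
step 6 [6y] bond c/1=9/400: DF=(3453497/4000000 − 9/400·(0.958300+0.923800+0.877500+0.830100+0.785500))/(1+9/400) = 7481/10000 ≈ 0.748100
step 7 [7y] swap r/1=2603/58630: DF=(1 − 2603/58630·(0.958300+0.923800+0.877500+0.830100+0.785500+0.748100))/(1+2603/58630) = 7397/10000 ≈ 0.739700
step 8 [8y] zero: DF = P = 1841/2500 ≈ 0.736400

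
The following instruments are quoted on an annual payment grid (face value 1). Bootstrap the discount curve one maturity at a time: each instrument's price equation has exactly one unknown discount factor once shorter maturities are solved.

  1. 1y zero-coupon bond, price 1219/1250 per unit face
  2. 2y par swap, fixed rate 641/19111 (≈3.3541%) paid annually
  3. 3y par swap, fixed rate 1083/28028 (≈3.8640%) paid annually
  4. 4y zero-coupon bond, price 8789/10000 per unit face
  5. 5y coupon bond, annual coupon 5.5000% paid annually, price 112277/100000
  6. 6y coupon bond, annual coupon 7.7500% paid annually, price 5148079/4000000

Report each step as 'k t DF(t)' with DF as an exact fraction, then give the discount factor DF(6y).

step 1 [1y] zero: DF = P = 1219/1250 ≈ 0.975200
step 2 [2y] swap r/1=641/19111: DF=(1 − 641/19111·(0.975200))/(1+641/19111) = 9359/10000 ≈ 0.935900
step 3 [3y] swap r/1=1083/28028: DF=(1 − 1083/28028·(0.975200+0.935900))/(1+1083/28028) = 8917/10000 ≈ 0.891700
step 4 [4y] zero: DF = P = 8789/10000 ≈ 0.878900
step 5 [5y] bond c/1=11/200: DF=(112277/100000 − 11/200·(0.975200+0.935900+0.891700+0.878900))/(1+11/200) = 8723/10000 ≈ 0.872300
step 6 [6y] bond c/1=31/400: DF=(5148079/4000000 − 31/400·(0.975200+0.935900+0.891700+0.878900+0.872300))/(1+31/400) = 8669/10000 ≈ 0.866900

1 1 1219/1250
2 2 9359/10000
3 3 8917/10000
4 4 8789/10000
5 5 8723/10000
6 6 8669/10000
DF(6y) = 8669/10000 ≈ 0.866900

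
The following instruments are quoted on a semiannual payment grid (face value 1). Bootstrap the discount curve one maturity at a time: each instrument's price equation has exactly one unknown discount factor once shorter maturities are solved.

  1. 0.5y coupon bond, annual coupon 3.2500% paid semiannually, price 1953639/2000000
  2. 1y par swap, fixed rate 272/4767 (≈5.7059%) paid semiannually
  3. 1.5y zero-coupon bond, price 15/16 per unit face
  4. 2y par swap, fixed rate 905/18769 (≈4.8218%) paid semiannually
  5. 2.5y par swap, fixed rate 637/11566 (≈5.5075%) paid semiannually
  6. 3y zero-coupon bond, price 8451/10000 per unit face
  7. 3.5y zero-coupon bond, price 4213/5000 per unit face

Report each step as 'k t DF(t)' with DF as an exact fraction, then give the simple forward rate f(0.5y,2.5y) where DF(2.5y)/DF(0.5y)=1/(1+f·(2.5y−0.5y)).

step 1 [0.5y] bond c/2=13/800: DF=(1953639/2000000 − 13/800·(0))/(1+13/800) = 2403/2500 ≈ 0.961200
step 2 [1y] swap r/2=136/4767: DF=(1 − 136/4767·(0.961200))/(1+136/4767) = 591/625 ≈ 0.945600
step 3 [1.5y] zero: DF = P = 15/16 ≈ 0.937500
step 4 [2y] swap r/2=905/37538: DF=(1 − 905/37538·(0.961200+0.945600+0.937500))/(1+905/37538) = 1819/2000 ≈ 0.909500
step 5 [2.5y] swap r/2=637/23132: DF=(1 − 637/23132·(0.961200+0.945600+0.937500+0.909500))/(1+637/23132) = 4363/5000 ≈ 0.872600
step 6 [3y] zero: DF = P = 8451/10000 ≈ 0.845100
step 7 [3.5y] zero: DF = P = 4213/5000 ≈ 0.842600

1 1/2 2403/2500
2 1 591/625
3 3/2 15/16
4 2 1819/2000
5 5/2 4363/5000
6 3 8451/10000
7 7/2 4213/5000
f(0.5y,2.5y) = ((2403/2500)/(4363/5000) − 1)/(2) = 443/8726 ≈ 5.0768%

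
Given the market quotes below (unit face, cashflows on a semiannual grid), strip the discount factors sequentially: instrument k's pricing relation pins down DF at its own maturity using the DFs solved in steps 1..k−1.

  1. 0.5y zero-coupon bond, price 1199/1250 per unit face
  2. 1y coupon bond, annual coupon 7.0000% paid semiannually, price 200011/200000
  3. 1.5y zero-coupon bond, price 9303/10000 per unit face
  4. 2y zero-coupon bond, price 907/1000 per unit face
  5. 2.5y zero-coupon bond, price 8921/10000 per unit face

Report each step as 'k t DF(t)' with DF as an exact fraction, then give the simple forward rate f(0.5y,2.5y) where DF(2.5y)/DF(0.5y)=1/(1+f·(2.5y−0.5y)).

1 1/2 1199/1250
2 1 4669/5000
3 3/2 9303/10000
4 2 907/1000
5 5/2 8921/10000
f(0.5y,2.5y) = ((1199/1250)/(8921/10000) − 1)/(2) = 61/1622 ≈ 3.7608%

step 1 [0.5y] zero: DF = P = 1199/1250 ≈ 0.959200
step 2 [1y] bond c/2=7/200: DF=(200011/200000 − 7/200·(0.959200))/(1+7/200) = 4669/5000 ≈ 0.933800
step 3 [1.5y] zero: DF = P = 9303/10000 ≈ 0.930300
step 4 [2y] zero: DF = P = 907/1000 ≈ 0.907000
step 5 [2.5y] zero: DF = P = 8921/10000 ≈ 0.892100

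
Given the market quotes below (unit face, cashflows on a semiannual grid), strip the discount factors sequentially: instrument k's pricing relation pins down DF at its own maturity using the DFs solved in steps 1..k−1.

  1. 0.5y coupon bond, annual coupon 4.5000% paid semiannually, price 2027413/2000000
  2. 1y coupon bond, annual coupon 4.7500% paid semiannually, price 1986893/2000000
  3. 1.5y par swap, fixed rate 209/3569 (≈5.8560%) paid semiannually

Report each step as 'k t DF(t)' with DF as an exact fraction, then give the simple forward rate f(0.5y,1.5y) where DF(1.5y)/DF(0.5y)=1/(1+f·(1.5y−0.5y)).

1 1/2 4957/5000
2 1 4737/5000
3 3/2 2291/2500
f(0.5y,1.5y) = ((4957/5000)/(2291/2500) − 1)/(1) = 375/4582 ≈ 8.1842%

step 1 [0.5y] bond c/2=9/400: DF=(2027413/2000000 − 9/400·(0))/(1+9/400) = 4957/5000 ≈ 0.991400
step 2 [1y] bond c/2=19/800: DF=(1986893/2000000 − 19/800·(0.991400))/(1+19/800) = 4737/5000 ≈ 0.947400
step 3 [1.5y] swap r/2=209/7138: DF=(1 − 209/7138·(0.991400+0.947400))/(1+209/7138) = 2291/2500 ≈ 0.916400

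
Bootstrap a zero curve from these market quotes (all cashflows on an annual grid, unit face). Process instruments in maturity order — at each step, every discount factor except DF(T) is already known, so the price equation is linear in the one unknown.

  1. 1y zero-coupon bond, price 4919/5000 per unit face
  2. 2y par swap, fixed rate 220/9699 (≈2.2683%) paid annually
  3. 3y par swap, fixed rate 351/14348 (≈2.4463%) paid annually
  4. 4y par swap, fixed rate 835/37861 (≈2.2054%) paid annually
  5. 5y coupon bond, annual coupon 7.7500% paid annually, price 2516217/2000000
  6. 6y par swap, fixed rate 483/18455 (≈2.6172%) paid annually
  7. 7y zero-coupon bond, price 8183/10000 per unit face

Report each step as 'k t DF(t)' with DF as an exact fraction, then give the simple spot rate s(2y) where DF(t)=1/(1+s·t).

step 1 [1y] zero: DF = P = 4919/5000 ≈ 0.983800
step 2 [2y] swap r/1=220/9699: DF=(1 − 220/9699·(0.983800))/(1+220/9699) = 239/250 ≈ 0.956000
step 3 [3y] swap r/1=351/14348: DF=(1 − 351/14348·(0.983800+0.956000))/(1+351/14348) = 4649/5000 ≈ 0.929800
step 4 [4y] swap r/1=835/37861: DF=(1 − 835/37861·(0.983800+0.956000+0.929800))/(1+835/37861) = 1833/2000 ≈ 0.916500
step 5 [5y] bond c/1=31/400: DF=(2516217/2000000 − 31/400·(0.983800+0.956000+0.929800+0.916500))/(1+31/400) = 8953/10000 ≈ 0.895300
step 6 [6y] swap r/1=483/18455: DF=(1 − 483/18455·(0.983800+0.956000+0.929800+0.916500+0.895300))/(1+483/18455) = 8551/10000 ≈ 0.855100
step 7 [7y] zero: DF = P = 8183/10000 ≈ 0.818300

1 1 4919/5000
2 2 239/250
3 3 4649/5000
4 4 1833/2000
5 5 8953/10000
6 6 8551/10000
7 7 8183/10000
s(2y) = (1/(239/250) − 1)/(2) = 11/478 ≈ 2.3013%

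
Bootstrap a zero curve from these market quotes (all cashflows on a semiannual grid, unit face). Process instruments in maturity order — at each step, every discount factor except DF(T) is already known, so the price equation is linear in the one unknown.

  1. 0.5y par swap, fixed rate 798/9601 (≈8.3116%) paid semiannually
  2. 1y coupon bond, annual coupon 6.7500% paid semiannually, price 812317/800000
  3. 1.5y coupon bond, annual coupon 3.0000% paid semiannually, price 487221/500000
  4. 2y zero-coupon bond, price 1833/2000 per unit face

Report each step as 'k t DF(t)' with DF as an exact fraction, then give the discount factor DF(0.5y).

step 1 [0.5y] swap r/2=399/9601: DF=(1 − 399/9601·(0))/(1+399/9601) = 9601/10000 ≈ 0.960100
step 2 [1y] bond c/2=27/800: DF=(812317/800000 − 27/800·(0.960100))/(1+27/800) = 9509/10000 ≈ 0.950900
step 3 [1.5y] bond c/2=3/200: DF=(487221/500000 − 3/200·(0.960100+0.950900))/(1+3/200) = 4659/5000 ≈ 0.931800
step 4 [2y] zero: DF = P = 1833/2000 ≈ 0.916500

1 1/2 9601/10000
2 1 9509/10000
3 3/2 4659/5000
4 2 1833/2000
DF(0.5y) = 9601/10000 ≈ 0.960100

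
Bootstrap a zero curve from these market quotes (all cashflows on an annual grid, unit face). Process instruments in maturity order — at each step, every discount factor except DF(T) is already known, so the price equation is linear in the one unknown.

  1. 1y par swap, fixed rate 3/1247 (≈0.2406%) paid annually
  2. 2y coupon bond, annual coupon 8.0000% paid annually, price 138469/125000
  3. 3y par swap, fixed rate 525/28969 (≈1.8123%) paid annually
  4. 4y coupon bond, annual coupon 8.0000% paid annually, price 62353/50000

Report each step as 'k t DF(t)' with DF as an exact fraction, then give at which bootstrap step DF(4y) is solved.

step 1 [1y] swap r/1=3/1247: DF=(1 − 3/1247·(0))/(1+3/1247) = 1247/1250 ≈ 0.997600
step 2 [2y] bond c/1=2/25: DF=(138469/125000 − 2/25·(0.997600))/(1+2/25) = 4759/5000 ≈ 0.951800
step 3 [3y] swap r/1=525/28969: DF=(1 − 525/28969·(0.997600+0.951800))/(1+525/28969) = 379/400 ≈ 0.947500
step 4 [4y] bond c/1=2/25: DF=(62353/50000 − 2/25·(0.997600+0.951800+0.947500))/(1+2/25) = 9401/10000 ≈ 0.940100

1 1 1247/1250
2 2 4759/5000
3 3 379/400
4 4 9401/10000
DF(4y) is solved at step 4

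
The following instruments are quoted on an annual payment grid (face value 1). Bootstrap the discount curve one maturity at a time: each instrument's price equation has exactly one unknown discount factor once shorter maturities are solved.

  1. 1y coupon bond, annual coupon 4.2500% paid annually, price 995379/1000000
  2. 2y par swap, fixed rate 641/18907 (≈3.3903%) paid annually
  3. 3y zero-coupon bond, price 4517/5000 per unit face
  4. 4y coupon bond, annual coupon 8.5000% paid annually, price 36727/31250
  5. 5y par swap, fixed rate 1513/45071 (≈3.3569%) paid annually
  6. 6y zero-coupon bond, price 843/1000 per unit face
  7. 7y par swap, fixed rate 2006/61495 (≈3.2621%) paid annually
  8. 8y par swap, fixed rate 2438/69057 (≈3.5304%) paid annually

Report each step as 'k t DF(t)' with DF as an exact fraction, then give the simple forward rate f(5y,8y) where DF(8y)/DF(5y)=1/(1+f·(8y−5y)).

1 1 2387/2500
2 2 9359/10000
3 3 4517/5000
4 4 8643/10000
5 5 8487/10000
6 6 843/1000
7 7 3997/5000
8 8 3781/5000
f(5y,8y) = ((8487/10000)/(3781/5000) − 1)/(3) = 925/22686 ≈ 4.0774%

step 1 [1y] bond c/1=17/400: DF=(995379/1000000 − 17/400·(0))/(1+17/400) = 2387/2500 ≈ 0.954800
step 2 [2y] swap r/1=641/18907: DF=(1 − 641/18907·(0.954800))/(1+641/18907) = 9359/10000 ≈ 0.935900
step 3 [3y] zero: DF = P = 4517/5000 ≈ 0.903400
step 4 [4y] bond c/1=17/200: DF=(36727/31250 − 17/200·(0.954800+0.935900+0.903400))/(1+17/200) = 8643/10000 ≈ 0.864300
step 5 [5y] swap r/1=1513/45071: DF=(1 − 1513/45071·(0.954800+0.935900+0.903400+0.864300))/(1+1513/45071) = 8487/10000 ≈ 0.848700
step 6 [6y] zero: DF = P = 843/1000 ≈ 0.843000
step 7 [7y] swap r/1=2006/61495: DF=(1 − 2006/61495·(0.954800+0.935900+0.903400+0.864300+0.848700+0.843000))/(1+2006/61495) = 3997/5000 ≈ 0.799400
step 8 [8y] swap r/1=2438/69057: DF=(1 − 2438/69057·(0.954800+0.935900+0.903400+0.864300+0.848700+0.843000+0.799400))/(1+2438/69057) = 3781/5000 ≈ 0.756200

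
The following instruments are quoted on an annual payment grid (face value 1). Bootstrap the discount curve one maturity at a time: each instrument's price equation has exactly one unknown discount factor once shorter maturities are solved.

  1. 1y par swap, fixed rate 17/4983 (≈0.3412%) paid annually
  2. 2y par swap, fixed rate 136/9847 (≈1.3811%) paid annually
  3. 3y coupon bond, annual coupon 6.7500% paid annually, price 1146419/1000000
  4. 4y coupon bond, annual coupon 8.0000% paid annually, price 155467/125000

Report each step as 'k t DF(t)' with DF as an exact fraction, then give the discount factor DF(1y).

step 1 [1y] swap r/1=17/4983: DF=(1 − 17/4983·(0))/(1+17/4983) = 4983/5000 ≈ 0.996600
step 2 [2y] swap r/1=136/9847: DF=(1 − 136/9847·(0.996600))/(1+136/9847) = 608/625 ≈ 0.972800
step 3 [3y] bond c/1=27/400: DF=(1146419/1000000 − 27/400·(0.996600+0.972800))/(1+27/400) = 4747/5000 ≈ 0.949400
step 4 [4y] bond c/1=2/25: DF=(155467/125000 − 2/25·(0.996600+0.972800+0.949400))/(1+2/25) = 4677/5000 ≈ 0.935400

1 1 4983/5000
2 2 608/625
3 3 4747/5000
4 4 4677/5000
DF(1y) = 4983/5000 ≈ 0.996600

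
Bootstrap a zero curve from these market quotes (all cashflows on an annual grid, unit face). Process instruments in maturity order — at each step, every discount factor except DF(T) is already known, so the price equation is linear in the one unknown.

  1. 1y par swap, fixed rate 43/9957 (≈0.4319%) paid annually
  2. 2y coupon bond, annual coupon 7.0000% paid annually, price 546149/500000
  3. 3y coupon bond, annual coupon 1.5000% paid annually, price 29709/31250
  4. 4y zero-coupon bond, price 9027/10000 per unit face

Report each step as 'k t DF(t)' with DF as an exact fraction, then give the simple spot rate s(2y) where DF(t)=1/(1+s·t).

1 1 9957/10000
2 2 9557/10000
3 3 4539/5000
4 4 9027/10000
s(2y) = (1/(9557/10000) − 1)/(2) = 443/19114 ≈ 2.3177%

step 1 [1y] swap r/1=43/9957: DF=(1 − 43/9957·(0))/(1+43/9957) = 9957/10000 ≈ 0.995700
step 2 [2y] bond c/1=7/100: DF=(546149/500000 − 7/100·(0.995700))/(1+7/100) = 9557/10000 ≈ 0.955700
step 3 [3y] bond c/1=3/200: DF=(29709/31250 − 3/200·(0.995700+0.955700))/(1+3/200) = 4539/5000 ≈ 0.907800
step 4 [4y] zero: DF = P = 9027/10000 ≈ 0.902700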